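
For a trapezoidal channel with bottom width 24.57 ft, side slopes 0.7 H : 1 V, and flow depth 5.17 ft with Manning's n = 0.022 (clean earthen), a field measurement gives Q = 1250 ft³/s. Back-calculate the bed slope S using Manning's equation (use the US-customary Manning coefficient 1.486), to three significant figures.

0.00261

A = (b + z·y)·y = (24.57 + 0.7×5.17)×5.17 = 145.7 ft²
P = b + 2y√(1+z²) = 24.57 + 2×5.17×√(1+0.7²) = 37.19 ft
R = A/P = 145.7/37.19 = 3.919 ft
S = (Q·n / (1.486·A·R^(2/3)))² = (1250×0.022 / (1.486×145.7×2.486))² = 0.002610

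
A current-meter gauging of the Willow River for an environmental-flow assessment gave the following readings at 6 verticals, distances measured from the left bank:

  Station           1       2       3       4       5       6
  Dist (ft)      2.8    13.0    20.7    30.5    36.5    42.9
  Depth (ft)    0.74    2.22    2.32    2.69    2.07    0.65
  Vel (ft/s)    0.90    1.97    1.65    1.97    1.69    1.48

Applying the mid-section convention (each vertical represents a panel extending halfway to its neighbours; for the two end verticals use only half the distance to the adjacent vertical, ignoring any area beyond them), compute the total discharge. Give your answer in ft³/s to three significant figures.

w_1 = (13.0 − 2.8)/2 = 5.1 ft; q_1 = 0.90 × 0.74 × 5.1 = 3.397 ft³/s
w_2 = (20.7 − 2.8)/2 = 8.95 ft; q_2 = 1.97 × 2.22 × 8.95 = 39.14 ft³/s
w_3 = (30.5 − 13.0)/2 = 8.75 ft; q_3 = 1.65 × 2.32 × 8.75 = 33.50 ft³/s
w_4 = (36.5 − 20.7)/2 = 7.9 ft; q_4 = 1.97 × 2.69 × 7.9 = 41.86 ft³/s
w_5 = (42.9 − 30.5)/2 = 6.2 ft; q_5 = 1.69 × 2.07 × 6.2 = 21.69 ft³/s
w_6 = (42.9 − 36.5)/2 = 3.2 ft; q_6 = 1.48 × 0.65 × 3.2 = 3.078 ft³/s
Q = Σ qᵢ = 142.7 ft³/s

143 ft³/s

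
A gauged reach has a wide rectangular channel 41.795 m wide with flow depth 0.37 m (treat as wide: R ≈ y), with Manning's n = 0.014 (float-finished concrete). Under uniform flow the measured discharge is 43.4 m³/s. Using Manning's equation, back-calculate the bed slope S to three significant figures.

A = b·y = 41.795 × 0.37 = 15.46 m²
Wide channel: R ≈ y = 0.37 m
S = (Q·n / (1·A·R^(2/3)))² = (43.4×0.014 / (1×15.46×0.5154))² = 0.005812

0.00581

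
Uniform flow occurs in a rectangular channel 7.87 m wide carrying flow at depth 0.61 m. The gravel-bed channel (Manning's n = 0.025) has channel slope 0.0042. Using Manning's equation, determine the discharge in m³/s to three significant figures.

8.13 m³/s

A = b·y = 7.87 × 0.61 = 4.801 m²
P = b + 2y = 7.87 + 2×0.61 = 9.090 m
R = A/P = 4.801/9.090 = 0.5281 m
Q = (1/n)·A·R^(2/3)·S^(1/2) = (1/0.025) × 4.801 × 0.5281^(2/3) × 0.0042^(1/2) = 8.131 m³/s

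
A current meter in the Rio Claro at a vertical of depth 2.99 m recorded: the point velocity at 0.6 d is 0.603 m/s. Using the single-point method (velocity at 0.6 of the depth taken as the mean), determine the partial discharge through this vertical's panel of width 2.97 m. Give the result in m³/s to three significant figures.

5.35 m³/s

v̄ = v₀.₆ = 0.603 m/s
q = v̄ × d × w = 0.6030 × 2.99 × 2.97 = 5.355 m³/s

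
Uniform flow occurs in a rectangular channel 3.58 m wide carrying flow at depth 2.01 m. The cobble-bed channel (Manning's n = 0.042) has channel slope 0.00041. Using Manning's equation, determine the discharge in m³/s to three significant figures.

A = b·y = 3.58 × 2.01 = 7.196 m²
P = b + 2y = 3.58 + 2×2.01 = 7.600 m
R = A/P = 7.196/7.600 = 0.9468 m
Q = (1/n)·A·R^(2/3)·S^(1/2) = (1/0.042) × 7.196 × 0.9468^(2/3) × 0.00041^(1/2) = 3.345 m³/s

3.35 m³/s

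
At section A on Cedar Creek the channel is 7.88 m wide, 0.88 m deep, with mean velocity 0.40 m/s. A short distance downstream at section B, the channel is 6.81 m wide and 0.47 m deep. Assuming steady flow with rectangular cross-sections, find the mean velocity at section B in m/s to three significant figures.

0.867 m/s

Q = A₁V₁ = (7.88×0.88) × 0.40 = 2.774 m³/s
A₂ = 6.81 × 0.47 = 3.201 m²
V₂ = Q/A₂ = 2.774/3.201 = 0.8666 m/s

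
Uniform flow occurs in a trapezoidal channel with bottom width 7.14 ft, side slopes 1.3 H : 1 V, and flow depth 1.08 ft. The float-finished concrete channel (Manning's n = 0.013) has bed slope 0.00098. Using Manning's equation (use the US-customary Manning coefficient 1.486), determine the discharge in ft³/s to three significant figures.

A = (b + z·y)·y = (7.14 + 1.3×1.08)×1.08 = 9.228 ft²
P = b + 2y√(1+z²) = 7.14 + 2×1.08×√(1+1.3²) = 10.68 ft
R = A/P = 9.228/10.68 = 0.8638 ft
Q = (1.486/n)·A·R^(2/3)·S^(1/2) = (1.486/0.013) × 9.228 × 0.8638^(2/3) × 0.00098^(1/2) = 29.95 ft³/s

29.9 ft³/s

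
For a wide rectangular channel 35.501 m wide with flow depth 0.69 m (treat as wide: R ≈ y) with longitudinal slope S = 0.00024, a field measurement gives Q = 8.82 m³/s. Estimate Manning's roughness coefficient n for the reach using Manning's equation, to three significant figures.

0.0336

A = b·y = 35.501 × 0.69 = 24.50 m²
Wide channel: R ≈ y = 0.69 m
n = (1/Q)·A·R^(2/3)·S^(1/2) = (1/8.82) × 24.50 × 0.7808 × 0.01549 = 0.03360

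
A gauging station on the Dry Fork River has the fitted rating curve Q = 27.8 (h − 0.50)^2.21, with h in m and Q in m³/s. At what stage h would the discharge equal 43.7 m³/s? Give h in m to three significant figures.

1.73 m

h − h₀ = (Q/C)^(1/b) = (43.7/27.8)^(1/2.21) = 1.227 m
h = 0.50 + 1.227 = 1.727 m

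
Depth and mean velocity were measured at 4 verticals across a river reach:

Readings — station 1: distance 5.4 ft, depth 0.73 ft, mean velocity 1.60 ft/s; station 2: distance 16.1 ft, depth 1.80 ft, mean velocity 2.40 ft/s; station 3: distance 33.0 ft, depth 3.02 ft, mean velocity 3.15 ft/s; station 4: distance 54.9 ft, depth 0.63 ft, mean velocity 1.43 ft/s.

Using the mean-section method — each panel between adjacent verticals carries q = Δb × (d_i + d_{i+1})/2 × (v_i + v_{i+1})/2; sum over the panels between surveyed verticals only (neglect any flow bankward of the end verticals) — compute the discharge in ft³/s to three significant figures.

Panel 1-2: Δb = 10.7 ft, d̄ = (0.73+1.80)/2 = 1.265, v̄ = (1.60+2.40)/2 = 2 → q = 10.7×1.265×2 = 27.07 ft³/s
Panel 2-3: Δb = 16.9 ft, d̄ = (1.80+3.02)/2 = 2.41, v̄ = (2.40+3.15)/2 = 2.775 → q = 16.9×2.41×2.775 = 113.0 ft³/s
Panel 3-4: Δb = 21.9 ft, d̄ = (3.02+0.63)/2 = 1.825, v̄ = (3.15+1.43)/2 = 2.29 → q = 21.9×1.825×2.29 = 91.53 ft³/s
Q = Σ q = 231.6 ft³/s

232 ft³/s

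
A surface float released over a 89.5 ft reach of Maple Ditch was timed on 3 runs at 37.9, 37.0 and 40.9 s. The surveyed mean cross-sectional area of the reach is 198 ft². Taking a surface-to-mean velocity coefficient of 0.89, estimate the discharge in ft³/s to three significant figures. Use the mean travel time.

409 ft³/s

t̄ = (37.9 + 37.0 + 40.9) / 3 = 38.6 s
v_surface = L / t̄ = 89.5 / 38.6 = 2.319 ft/s
v_mean = 0.89 × 2.319 = 2.064 ft/s
Q = A × v_mean = 198 × 2.064 = 408.6 ft³/s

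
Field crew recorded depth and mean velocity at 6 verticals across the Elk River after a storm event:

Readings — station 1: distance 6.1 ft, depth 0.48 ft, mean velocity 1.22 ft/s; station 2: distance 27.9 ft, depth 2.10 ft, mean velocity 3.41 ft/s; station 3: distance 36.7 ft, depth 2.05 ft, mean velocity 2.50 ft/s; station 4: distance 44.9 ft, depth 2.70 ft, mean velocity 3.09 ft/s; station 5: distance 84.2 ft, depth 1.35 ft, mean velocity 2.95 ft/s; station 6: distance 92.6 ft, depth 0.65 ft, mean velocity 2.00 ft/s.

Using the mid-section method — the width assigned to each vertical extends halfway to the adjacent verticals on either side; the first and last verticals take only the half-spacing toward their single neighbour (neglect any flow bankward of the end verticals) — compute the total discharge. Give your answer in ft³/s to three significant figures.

458 ft³/s

w_1 = (27.9 − 6.1)/2 = 10.9 ft; q_1 = 1.22 × 0.48 × 10.9 = 6.383 ft³/s
w_2 = (36.7 − 6.1)/2 = 15.3 ft; q_2 = 3.41 × 2.10 × 15.3 = 109.6 ft³/s
w_3 = (44.9 − 27.9)/2 = 8.5 ft; q_3 = 2.50 × 2.05 × 8.5 = 43.56 ft³/s
w_4 = (84.2 − 36.7)/2 = 23.75 ft; q_4 = 3.09 × 2.70 × 23.75 = 198.1 ft³/s
w_5 = (92.6 − 44.9)/2 = 23.85 ft; q_5 = 2.95 × 1.35 × 23.85 = 94.98 ft³/s
w_6 = (92.6 − 84.2)/2 = 4.2 ft; q_6 = 2.00 × 0.65 × 4.2 = 5.460 ft³/s
Q = Σ qᵢ = 458.1 ft³/s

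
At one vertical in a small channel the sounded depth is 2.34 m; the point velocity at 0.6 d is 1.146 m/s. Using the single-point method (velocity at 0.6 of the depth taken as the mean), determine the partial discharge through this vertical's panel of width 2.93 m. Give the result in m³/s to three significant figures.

v̄ = v₀.₆ = 1.146 m/s
q = v̄ × d × w = 1.146 × 2.34 × 2.93 = 7.857 m³/s

7.86 m³/s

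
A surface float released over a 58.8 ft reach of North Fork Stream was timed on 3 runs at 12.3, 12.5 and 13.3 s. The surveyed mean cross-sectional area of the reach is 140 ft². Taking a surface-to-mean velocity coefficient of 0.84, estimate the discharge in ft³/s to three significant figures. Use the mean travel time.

544 ft³/s

t̄ = (12.3 + 12.5 + 13.3) / 3 = 12.7 s
v_surface = L / t̄ = 58.8 / 12.7 = 4.630 ft/s
v_mean = 0.84 × 4.630 = 3.889 ft/s
Q = A × v_mean = 140 × 3.889 = 544.5 ft³/s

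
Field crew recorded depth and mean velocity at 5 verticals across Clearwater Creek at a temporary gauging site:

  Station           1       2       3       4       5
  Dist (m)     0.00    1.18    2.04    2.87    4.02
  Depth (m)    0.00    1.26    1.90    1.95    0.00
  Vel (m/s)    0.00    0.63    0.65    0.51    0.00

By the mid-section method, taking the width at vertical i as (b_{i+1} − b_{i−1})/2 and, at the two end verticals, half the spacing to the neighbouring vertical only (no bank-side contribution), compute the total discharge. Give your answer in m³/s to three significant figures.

2.84 m³/s

w_2 = (2.04 − 0.00)/2 = 1.02 m; q_2 = 0.63 × 1.26 × 1.02 = 0.8097 m³/s
w_3 = (2.87 − 1.18)/2 = 0.845 m; q_3 = 0.65 × 1.90 × 0.845 = 1.044 m³/s
w_4 = (4.02 − 2.04)/2 = 0.99 m; q_4 = 0.51 × 1.95 × 0.99 = 0.9846 m³/s
Stations 1, 5 contribute zero (depth or velocity is 0).
Q = Σ qᵢ = 2.838 m³/s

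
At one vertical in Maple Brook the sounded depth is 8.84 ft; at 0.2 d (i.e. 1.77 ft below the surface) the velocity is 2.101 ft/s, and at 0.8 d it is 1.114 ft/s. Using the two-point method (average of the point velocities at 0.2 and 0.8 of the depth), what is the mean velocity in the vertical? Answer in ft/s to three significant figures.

v̄ = (2.101 + 1.114) / 2 = 1.608 ft/s

1.61 ft/s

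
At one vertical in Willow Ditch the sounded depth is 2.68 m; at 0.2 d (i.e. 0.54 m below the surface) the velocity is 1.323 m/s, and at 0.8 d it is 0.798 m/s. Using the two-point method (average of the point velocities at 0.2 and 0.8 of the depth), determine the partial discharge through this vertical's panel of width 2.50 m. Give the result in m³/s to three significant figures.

7.11 m³/s

v̄ = (1.323 + 0.798) / 2 = 1.061 m/s
q = v̄ × d × w = 1.061 × 2.68 × 2.50 = 7.105 m³/s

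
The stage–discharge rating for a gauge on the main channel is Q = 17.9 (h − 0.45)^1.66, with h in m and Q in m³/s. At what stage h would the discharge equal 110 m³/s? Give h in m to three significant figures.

h − h₀ = (Q/C)^(1/b) = (110/17.9)^(1/1.66) = 2.986 m
h = 0.45 + 2.986 = 3.436 m

3.44 m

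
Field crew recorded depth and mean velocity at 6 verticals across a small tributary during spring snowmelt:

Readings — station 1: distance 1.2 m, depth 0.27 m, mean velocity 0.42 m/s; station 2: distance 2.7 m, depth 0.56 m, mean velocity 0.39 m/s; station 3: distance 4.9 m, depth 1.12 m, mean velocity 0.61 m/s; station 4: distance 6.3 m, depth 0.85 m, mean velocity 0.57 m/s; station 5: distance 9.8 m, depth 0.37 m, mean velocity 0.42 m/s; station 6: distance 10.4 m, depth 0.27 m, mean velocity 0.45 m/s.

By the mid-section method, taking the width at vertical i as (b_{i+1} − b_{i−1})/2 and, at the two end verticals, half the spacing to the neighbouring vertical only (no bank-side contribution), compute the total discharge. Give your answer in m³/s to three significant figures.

3.26 m³/s

w_1 = (2.7 − 1.2)/2 = 0.75 m; q_1 = 0.42 × 0.27 × 0.75 = 0.08505 m³/s
w_2 = (4.9 − 1.2)/2 = 1.85 m; q_2 = 0.39 × 0.56 × 1.85 = 0.4040 m³/s
w_3 = (6.3 − 2.7)/2 = 1.8 m; q_3 = 0.61 × 1.12 × 1.8 = 1.230 m³/s
w_4 = (9.8 − 4.9)/2 = 2.45 m; q_4 = 0.57 × 0.85 × 2.45 = 1.187 m³/s
w_5 = (10.4 − 6.3)/2 = 2.05 m; q_5 = 0.42 × 0.37 × 2.05 = 0.3186 m³/s
w_6 = (10.4 − 9.8)/2 = 0.3 m; q_6 = 0.45 × 0.27 × 0.3 = 0.03645 m³/s
Q = Σ qᵢ = 3.261 m³/s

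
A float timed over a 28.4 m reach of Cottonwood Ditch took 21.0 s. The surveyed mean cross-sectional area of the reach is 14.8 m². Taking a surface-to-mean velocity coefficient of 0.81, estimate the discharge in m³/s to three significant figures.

v_surface = L / t̄ = 28.4 / 21 = 1.352 m/s
v_mean = 0.81 × 1.352 = 1.095 m/s
Q = A × v_mean = 14.8 × 1.095 = 16.21 m³/s

16.2 m³/s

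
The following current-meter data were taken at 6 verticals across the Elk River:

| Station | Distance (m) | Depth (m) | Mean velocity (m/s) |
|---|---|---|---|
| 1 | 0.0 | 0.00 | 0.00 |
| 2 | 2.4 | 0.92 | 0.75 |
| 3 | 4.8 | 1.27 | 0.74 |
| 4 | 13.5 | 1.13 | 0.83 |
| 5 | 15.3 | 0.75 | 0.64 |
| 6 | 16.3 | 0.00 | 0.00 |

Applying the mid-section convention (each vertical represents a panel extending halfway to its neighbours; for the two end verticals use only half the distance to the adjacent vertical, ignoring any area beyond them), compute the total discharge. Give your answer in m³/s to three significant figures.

w_2 = (4.8 − 0.0)/2 = 2.4 m; q_2 = 0.75 × 0.92 × 2.4 = 1.656 m³/s
w_3 = (13.5 − 2.4)/2 = 5.55 m; q_3 = 0.74 × 1.27 × 5.55 = 5.216 m³/s
w_4 = (15.3 − 4.8)/2 = 5.25 m; q_4 = 0.83 × 1.13 × 5.25 = 4.924 m³/s
w_5 = (16.3 − 13.5)/2 = 1.4 m; q_5 = 0.64 × 0.75 × 1.4 = 0.6720 m³/s
Stations 1, 6 contribute zero (depth or velocity is 0).
Q = Σ qᵢ = 12.47 m³/s

12.5 m³/s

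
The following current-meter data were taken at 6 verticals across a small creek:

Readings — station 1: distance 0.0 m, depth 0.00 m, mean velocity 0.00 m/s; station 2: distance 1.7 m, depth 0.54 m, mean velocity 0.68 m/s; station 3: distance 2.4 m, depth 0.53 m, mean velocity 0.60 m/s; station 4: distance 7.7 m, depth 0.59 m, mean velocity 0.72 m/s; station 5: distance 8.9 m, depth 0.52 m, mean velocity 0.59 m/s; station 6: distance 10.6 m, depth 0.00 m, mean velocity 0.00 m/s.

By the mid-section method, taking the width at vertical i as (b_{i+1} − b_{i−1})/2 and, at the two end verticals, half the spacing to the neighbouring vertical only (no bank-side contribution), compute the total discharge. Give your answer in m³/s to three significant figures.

3.22 m³/s

w_2 = (2.4 − 0.0)/2 = 1.2 m; q_2 = 0.68 × 0.54 × 1.2 = 0.4406 m³/s
w_3 = (7.7 − 1.7)/2 = 3 m; q_3 = 0.60 × 0.53 × 3 = 0.9540 m³/s
w_4 = (8.9 − 2.4)/2 = 3.25 m; q_4 = 0.72 × 0.59 × 3.25 = 1.381 m³/s
w_5 = (10.6 − 7.7)/2 = 1.45 m; q_5 = 0.59 × 0.52 × 1.45 = 0.4449 m³/s
Stations 1, 6 contribute zero (depth or velocity is 0).
Q = Σ qᵢ = 3.220 m³/s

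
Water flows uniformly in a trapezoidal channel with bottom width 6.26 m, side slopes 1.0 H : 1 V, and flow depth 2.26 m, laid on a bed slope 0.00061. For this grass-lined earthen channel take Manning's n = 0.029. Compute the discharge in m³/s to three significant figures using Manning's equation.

A = (b + z·y)·y = (6.26 + 1.0×2.26)×2.26 = 19.26 m²
P = b + 2y√(1+z²) = 6.26 + 2×2.26×√(1+1.0²) = 12.65 m
R = A/P = 19.26/12.65 = 1.522 m
Q = (1/n)·A·R^(2/3)·S^(1/2) = (1/0.029) × 19.26 × 1.522^(2/3) × 0.00061^(1/2) = 21.70 m³/s

21.7 m³/s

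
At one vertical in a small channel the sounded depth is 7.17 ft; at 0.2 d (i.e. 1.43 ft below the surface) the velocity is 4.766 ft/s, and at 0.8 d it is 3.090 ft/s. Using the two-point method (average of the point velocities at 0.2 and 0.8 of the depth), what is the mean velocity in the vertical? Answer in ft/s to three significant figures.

3.93 ft/s

v̄ = (4.766 + 3.090) / 2 = 3.928 ft/s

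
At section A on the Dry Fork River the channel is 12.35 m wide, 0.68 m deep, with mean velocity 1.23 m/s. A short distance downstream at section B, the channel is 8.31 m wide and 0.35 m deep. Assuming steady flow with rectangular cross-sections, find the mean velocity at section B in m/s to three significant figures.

Q = A₁V₁ = (12.35×0.68) × 1.23 = 10.33 m³/s
A₂ = 8.31 × 0.35 = 2.909 m²
V₂ = Q/A₂ = 10.33/2.909 = 3.552 m/s

3.55 m/s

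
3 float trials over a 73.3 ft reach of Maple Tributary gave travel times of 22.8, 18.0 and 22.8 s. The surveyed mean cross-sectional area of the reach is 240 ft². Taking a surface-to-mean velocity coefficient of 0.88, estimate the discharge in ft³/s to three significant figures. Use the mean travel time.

t̄ = (22.8 + 18.0 + 22.8) / 3 = 21.2 s
v_surface = L / t̄ = 73.3 / 21.2 = 3.458 ft/s
v_mean = 0.88 × 3.458 = 3.043 ft/s
Q = A × v_mean = 240 × 3.043 = 730.2 ft³/s

730 ft³/s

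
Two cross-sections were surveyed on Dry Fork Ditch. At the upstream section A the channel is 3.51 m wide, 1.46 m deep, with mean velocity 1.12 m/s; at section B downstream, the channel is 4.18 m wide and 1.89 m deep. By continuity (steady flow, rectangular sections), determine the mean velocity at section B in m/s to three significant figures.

Q = A₁V₁ = (3.51×1.46) × 1.12 = 5.740 m³/s
A₂ = 4.18 × 1.89 = 7.900 m²
V₂ = Q/A₂ = 5.740/7.900 = 0.7265 m/s

0.727 m/s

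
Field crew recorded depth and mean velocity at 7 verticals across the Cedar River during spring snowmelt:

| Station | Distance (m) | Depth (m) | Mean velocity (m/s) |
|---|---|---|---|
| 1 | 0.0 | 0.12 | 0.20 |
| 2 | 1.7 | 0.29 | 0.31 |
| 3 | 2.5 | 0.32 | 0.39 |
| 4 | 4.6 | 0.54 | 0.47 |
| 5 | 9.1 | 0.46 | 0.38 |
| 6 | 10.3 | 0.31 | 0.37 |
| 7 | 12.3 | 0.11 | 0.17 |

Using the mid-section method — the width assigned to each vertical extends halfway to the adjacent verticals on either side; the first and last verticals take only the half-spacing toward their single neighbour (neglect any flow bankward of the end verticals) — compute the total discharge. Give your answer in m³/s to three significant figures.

1.85 m³/s

w_1 = (1.7 − 0.0)/2 = 0.85 m; q_1 = 0.20 × 0.12 × 0.85 = 0.02040 m³/s
w_2 = (2.5 − 0.0)/2 = 1.25 m; q_2 = 0.31 × 0.29 × 1.25 = 0.1124 m³/s
w_3 = (4.6 − 1.7)/2 = 1.45 m; q_3 = 0.39 × 0.32 × 1.45 = 0.1810 m³/s
w_4 = (9.1 − 2.5)/2 = 3.3 m; q_4 = 0.47 × 0.54 × 3.3 = 0.8375 m³/s
w_5 = (10.3 − 4.6)/2 = 2.85 m; q_5 = 0.38 × 0.46 × 2.85 = 0.4982 m³/s
w_6 = (12.3 − 9.1)/2 = 1.6 m; q_6 = 0.37 × 0.31 × 1.6 = 0.1835 m³/s
w_7 = (12.3 − 10.3)/2 = 1 m; q_7 = 0.17 × 0.11 × 1 = 0.01870 m³/s
Q = Σ qᵢ = 1.852 m³/s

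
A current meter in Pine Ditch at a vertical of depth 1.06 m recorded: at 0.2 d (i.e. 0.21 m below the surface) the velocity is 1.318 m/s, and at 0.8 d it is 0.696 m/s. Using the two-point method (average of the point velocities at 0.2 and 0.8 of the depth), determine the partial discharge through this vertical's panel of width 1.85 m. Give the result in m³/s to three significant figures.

v̄ = (1.318 + 0.696) / 2 = 1.007 m/s
q = v̄ × d × w = 1.007 × 1.06 × 1.85 = 1.975 m³/s

1.97 m³/s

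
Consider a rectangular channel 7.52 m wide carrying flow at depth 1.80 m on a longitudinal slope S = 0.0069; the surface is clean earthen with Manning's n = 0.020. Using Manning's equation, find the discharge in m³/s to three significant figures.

64.1 m³/s

A = b·y = 7.52 × 1.80 = 13.54 m²
P = b + 2y = 7.52 + 2×1.80 = 11.12 m
R = A/P = 13.54/11.12 = 1.217 m
Q = (1/n)·A·R^(2/3)·S^(1/2) = (1/0.020) × 13.54 × 1.217^(2/3) × 0.0069^(1/2) = 64.09 m³/s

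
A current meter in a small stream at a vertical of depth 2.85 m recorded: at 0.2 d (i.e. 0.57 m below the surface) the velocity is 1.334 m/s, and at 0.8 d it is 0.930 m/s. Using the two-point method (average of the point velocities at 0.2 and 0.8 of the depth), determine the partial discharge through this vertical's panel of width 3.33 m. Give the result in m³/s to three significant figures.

v̄ = (1.334 + 0.930) / 2 = 1.132 m/s
q = v̄ × d × w = 1.132 × 2.85 × 3.33 = 10.74 m³/s

10.7 m³/s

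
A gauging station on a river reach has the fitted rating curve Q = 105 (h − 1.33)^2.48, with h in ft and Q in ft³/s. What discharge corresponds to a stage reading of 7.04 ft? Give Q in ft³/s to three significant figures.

Q = 105 × (7.04 − 1.33)^2.48 = 105 × 5.71^2.48 = 7900 ft³/s

7900 ft³/s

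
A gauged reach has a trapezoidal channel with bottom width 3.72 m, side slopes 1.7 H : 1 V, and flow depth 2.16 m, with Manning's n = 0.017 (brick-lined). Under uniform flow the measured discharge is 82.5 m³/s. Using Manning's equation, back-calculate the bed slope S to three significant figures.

0.00541

A = (b + z·y)·y = (3.72 + 1.7×2.16)×2.16 = 15.97 m²
P = b + 2y√(1+z²) = 3.72 + 2×2.16×√(1+1.7²) = 12.24 m
R = A/P = 15.97/12.24 = 1.304 m
S = (Q·n / (1·A·R^(2/3)))² = (82.5×0.017 / (1×15.97×1.194))² = 0.005414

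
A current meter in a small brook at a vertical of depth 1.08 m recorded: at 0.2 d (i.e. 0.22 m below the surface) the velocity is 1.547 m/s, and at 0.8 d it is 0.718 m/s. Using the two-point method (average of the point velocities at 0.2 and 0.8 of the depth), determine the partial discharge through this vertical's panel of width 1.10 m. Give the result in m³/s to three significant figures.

v̄ = (1.547 + 0.718) / 2 = 1.133 m/s
q = v̄ × d × w = 1.133 × 1.08 × 1.10 = 1.345 m³/s

1.35 m³/s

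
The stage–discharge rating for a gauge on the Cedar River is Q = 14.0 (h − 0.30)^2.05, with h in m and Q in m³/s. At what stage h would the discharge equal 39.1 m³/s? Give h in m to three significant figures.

h − h₀ = (Q/C)^(1/b) = (39.1/14.0)^(1/2.05) = 1.650 m
h = 0.30 + 1.650 = 1.950 m

1.95 m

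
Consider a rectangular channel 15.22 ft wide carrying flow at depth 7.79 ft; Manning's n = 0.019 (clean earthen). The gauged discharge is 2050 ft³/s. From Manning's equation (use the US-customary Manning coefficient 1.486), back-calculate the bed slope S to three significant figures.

A = b·y = 15.22 × 7.79 = 118.6 ft²
P = b + 2y = 15.22 + 2×7.79 = 30.80 ft
R = A/P = 118.6/30.80 = 3.849 ft
S = (Q·n / (1.486·A·R^(2/3)))² = (2050×0.019 / (1.486×118.6×2.456))² = 0.008101

0.00810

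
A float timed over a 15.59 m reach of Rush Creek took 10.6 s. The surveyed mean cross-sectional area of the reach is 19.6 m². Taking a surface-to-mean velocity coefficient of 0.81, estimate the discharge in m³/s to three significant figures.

v_surface = L / t̄ = 15.59 / 10.6 = 1.471 m/s
v_mean = 0.81 × 1.471 = 1.191 m/s
Q = A × v_mean = 19.6 × 1.191 = 23.35 m³/s

23.3 m³/s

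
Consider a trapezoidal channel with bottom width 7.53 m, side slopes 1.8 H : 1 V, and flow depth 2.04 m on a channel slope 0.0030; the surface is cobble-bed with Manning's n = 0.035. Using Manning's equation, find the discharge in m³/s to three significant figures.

45.5 m³/s

A = (b + z·y)·y = (7.53 + 1.8×2.04)×2.04 = 22.85 m²
P = b + 2y√(1+z²) = 7.53 + 2×2.04×√(1+1.8²) = 15.93 m
R = A/P = 22.85/15.93 = 1.434 m
Q = (1/n)·A·R^(2/3)·S^(1/2) = (1/0.035) × 22.85 × 1.434^(2/3) × 0.0030^(1/2) = 45.49 m³/s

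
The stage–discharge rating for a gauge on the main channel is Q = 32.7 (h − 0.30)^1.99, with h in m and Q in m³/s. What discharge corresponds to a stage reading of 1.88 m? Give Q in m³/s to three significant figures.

Q = 32.7 × (1.88 − 0.30)^1.99 = 32.7 × 1.58^1.99 = 81.26 m³/s

81.3 m³/s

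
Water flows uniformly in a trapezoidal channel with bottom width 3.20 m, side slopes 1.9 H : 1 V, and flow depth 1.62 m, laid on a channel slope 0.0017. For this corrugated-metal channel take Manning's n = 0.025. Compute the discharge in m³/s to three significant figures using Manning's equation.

16.8 m³/s

A = (b + z·y)·y = (3.20 + 1.9×1.62)×1.62 = 10.17 m²
P = b + 2y√(1+z²) = 3.20 + 2×1.62×√(1+1.9²) = 10.16 m
R = A/P = 10.17/10.16 = 1.001 m
Q = (1/n)·A·R^(2/3)·S^(1/2) = (1/0.025) × 10.17 × 1.001^(2/3) × 0.0017^(1/2) = 16.79 m³/s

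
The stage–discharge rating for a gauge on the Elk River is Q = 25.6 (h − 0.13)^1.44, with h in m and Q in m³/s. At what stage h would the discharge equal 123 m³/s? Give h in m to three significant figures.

h − h₀ = (Q/C)^(1/b) = (123/25.6)^(1/1.44) = 2.974 m
h = 0.13 + 2.974 = 3.104 m

3.10 m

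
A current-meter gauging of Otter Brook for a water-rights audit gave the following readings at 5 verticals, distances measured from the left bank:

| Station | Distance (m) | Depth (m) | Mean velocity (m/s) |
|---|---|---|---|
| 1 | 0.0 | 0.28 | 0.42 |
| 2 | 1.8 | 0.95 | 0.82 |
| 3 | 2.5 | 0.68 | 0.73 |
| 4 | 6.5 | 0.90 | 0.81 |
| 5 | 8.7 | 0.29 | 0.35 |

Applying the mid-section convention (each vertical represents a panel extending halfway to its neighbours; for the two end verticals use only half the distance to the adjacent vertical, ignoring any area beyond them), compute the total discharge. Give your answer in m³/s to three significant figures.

w_1 = (1.8 − 0.0)/2 = 0.9 m; q_1 = 0.42 × 0.28 × 0.9 = 0.1058 m³/s
w_2 = (2.5 − 0.0)/2 = 1.25 m; q_2 = 0.82 × 0.95 × 1.25 = 0.9738 m³/s
w_3 = (6.5 − 1.8)/2 = 2.35 m; q_3 = 0.73 × 0.68 × 2.35 = 1.167 m³/s
w_4 = (8.7 − 2.5)/2 = 3.1 m; q_4 = 0.81 × 0.90 × 3.1 = 2.260 m³/s
w_5 = (8.7 − 6.5)/2 = 1.1 m; q_5 = 0.35 × 0.29 × 1.1 = 0.1117 m³/s
Q = Σ qᵢ = 4.618 m³/s

4.62 m³/s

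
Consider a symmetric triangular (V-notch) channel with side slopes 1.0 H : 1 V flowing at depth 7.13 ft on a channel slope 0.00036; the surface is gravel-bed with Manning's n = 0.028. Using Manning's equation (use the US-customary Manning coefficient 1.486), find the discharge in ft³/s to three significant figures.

94.8 ft³/s

A = z·y² = 1.0×7.13² = 50.84 ft²
P = 2y√(1+z²) = 2×7.13×√(1+1.0²) = 20.17 ft
R = A/P = 50.84/20.17 = 2.521 ft
Q = (1.486/n)·A·R^(2/3)·S^(1/2) = (1.486/0.028) × 50.84 × 2.521^(2/3) × 0.00036^(1/2) = 94.82 ft³/s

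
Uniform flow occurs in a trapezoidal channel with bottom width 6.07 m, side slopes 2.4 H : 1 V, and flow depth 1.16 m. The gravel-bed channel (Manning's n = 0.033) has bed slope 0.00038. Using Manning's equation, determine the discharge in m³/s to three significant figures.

A = (b + z·y)·y = (6.07 + 2.4×1.16)×1.16 = 10.27 m²
P = b + 2y√(1+z²) = 6.07 + 2×1.16×√(1+2.4²) = 12.10 m
R = A/P = 10.27/12.10 = 0.8487 m
Q = (1/n)·A·R^(2/3)·S^(1/2) = (1/0.033) × 10.27 × 0.8487^(2/3) × 0.00038^(1/2) = 5.438 m³/s

5.44 m³/s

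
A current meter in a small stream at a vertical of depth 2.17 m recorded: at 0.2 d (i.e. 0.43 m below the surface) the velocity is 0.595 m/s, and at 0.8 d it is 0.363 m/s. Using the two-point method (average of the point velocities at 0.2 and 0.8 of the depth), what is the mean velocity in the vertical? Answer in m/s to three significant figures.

0.479 m/s

v̄ = (0.595 + 0.363) / 2 = 0.4790 m/s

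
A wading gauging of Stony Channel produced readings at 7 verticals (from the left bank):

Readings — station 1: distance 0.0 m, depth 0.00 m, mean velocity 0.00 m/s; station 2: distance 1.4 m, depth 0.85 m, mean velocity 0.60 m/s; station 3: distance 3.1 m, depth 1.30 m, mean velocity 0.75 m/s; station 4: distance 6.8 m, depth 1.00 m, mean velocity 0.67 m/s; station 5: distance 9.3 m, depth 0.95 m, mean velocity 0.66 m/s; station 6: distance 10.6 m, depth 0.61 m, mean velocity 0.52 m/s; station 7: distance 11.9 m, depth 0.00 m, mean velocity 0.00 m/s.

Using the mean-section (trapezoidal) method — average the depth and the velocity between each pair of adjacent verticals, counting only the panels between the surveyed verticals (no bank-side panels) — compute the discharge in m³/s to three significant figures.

6.76 m³/s

Panel 1-2: Δb = 1.4 m, d̄ = (0.00+0.85)/2 = 0.425, v̄ = (0.00+0.60)/2 = 0.3 → q = 1.4×0.425×0.3 = 0.1785 m³/s
Panel 2-3: Δb = 1.7 m, d̄ = (0.85+1.30)/2 = 1.075, v̄ = (0.60+0.75)/2 = 0.675 → q = 1.7×1.075×0.675 = 1.234 m³/s
Panel 3-4: Δb = 3.7 m, d̄ = (1.30+1.00)/2 = 1.15, v̄ = (0.75+0.67)/2 = 0.71 → q = 3.7×1.15×0.71 = 3.021 m³/s
Panel 4-5: Δb = 2.5 m, d̄ = (1.00+0.95)/2 = 0.975, v̄ = (0.67+0.66)/2 = 0.665 → q = 2.5×0.975×0.665 = 1.621 m³/s
Panel 5-6: Δb = 1.3 m, d̄ = (0.95+0.61)/2 = 0.78, v̄ = (0.66+0.52)/2 = 0.59 → q = 1.3×0.78×0.59 = 0.5983 m³/s
Panel 6-7: Δb = 1.3 m, d̄ = (0.61+0.00)/2 = 0.305, v̄ = (0.52+0.00)/2 = 0.26 → q = 1.3×0.305×0.26 = 0.1031 m³/s
Q = Σ q = 6.755 m³/s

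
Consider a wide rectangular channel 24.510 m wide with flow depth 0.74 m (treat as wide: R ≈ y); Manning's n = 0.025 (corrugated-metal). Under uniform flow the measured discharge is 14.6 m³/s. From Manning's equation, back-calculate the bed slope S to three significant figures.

0.000605

A = b·y = 24.510 × 0.74 = 18.14 m²
Wide channel: R ≈ y = 0.74 m
S = (Q·n / (1·A·R^(2/3)))² = (14.6×0.025 / (1×18.14×0.8181))² = 0.0006051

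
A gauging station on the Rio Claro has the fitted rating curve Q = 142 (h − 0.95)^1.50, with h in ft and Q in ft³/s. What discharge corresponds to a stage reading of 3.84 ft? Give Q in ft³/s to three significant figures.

Q = 142 × (3.84 − 0.95)^1.50 = 142 × 2.89^1.50 = 697.6 ft³/s

698 ft³/s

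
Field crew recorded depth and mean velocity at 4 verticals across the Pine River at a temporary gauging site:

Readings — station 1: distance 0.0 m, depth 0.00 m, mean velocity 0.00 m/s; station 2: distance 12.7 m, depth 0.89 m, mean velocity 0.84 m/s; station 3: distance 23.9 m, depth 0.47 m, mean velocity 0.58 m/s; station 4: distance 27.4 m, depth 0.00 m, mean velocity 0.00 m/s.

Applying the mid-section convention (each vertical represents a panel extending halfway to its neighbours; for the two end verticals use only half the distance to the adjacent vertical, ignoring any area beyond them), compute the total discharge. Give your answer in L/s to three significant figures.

10900 L/s

w_2 = (23.9 − 0.0)/2 = 11.95 m; q_2 = 0.84 × 0.89 × 11.95 = 8.934 m³/s
w_3 = (27.4 − 12.7)/2 = 7.35 m; q_3 = 0.58 × 0.47 × 7.35 = 2.004 m³/s
Stations 1, 4 contribute zero (depth or velocity is 0).
Q = Σ qᵢ = 10.94 m³/s
= 10.94 × 1000 = 10940 L/s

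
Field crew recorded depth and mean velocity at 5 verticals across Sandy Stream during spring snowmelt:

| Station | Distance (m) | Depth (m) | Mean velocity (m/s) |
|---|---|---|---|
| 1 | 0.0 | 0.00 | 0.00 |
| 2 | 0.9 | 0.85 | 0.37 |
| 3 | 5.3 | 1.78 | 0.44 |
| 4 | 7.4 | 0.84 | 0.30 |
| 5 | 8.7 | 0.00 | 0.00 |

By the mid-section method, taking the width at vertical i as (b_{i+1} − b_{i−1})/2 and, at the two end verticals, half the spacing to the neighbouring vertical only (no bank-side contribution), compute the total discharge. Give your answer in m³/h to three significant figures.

w_2 = (5.3 − 0.0)/2 = 2.65 m; q_2 = 0.37 × 0.85 × 2.65 = 0.8334 m³/s
w_3 = (7.4 − 0.9)/2 = 3.25 m; q_3 = 0.44 × 1.78 × 3.25 = 2.545 m³/s
w_4 = (8.7 − 5.3)/2 = 1.7 m; q_4 = 0.30 × 0.84 × 1.7 = 0.4284 m³/s
Stations 1, 5 contribute zero (depth or velocity is 0).
Q = Σ qᵢ = 3.807 m³/s
= 3.807 × 3600 = 13710 m³/h

13700 m³/h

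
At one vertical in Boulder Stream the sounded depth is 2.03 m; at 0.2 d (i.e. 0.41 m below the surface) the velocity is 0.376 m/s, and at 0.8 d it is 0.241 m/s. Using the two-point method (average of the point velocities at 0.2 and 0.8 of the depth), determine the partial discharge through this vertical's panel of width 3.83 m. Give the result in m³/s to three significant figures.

2.40 m³/s

v̄ = (0.376 + 0.241) / 2 = 0.3085 m/s
q = v̄ × d × w = 0.3085 × 2.03 × 3.83 = 2.399 m³/s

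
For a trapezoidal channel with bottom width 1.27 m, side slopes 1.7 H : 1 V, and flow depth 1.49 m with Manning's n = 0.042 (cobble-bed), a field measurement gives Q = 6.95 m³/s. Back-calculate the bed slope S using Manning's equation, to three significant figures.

0.00362

A = (b + z·y)·y = (1.27 + 1.7×1.49)×1.49 = 5.666 m²
P = b + 2y√(1+z²) = 1.27 + 2×1.49×√(1+1.7²) = 7.147 m
R = A/P = 5.666/7.147 = 0.7928 m
S = (Q·n / (1·A·R^(2/3)))² = (6.95×0.042 / (1×5.666×0.8566))² = 0.003617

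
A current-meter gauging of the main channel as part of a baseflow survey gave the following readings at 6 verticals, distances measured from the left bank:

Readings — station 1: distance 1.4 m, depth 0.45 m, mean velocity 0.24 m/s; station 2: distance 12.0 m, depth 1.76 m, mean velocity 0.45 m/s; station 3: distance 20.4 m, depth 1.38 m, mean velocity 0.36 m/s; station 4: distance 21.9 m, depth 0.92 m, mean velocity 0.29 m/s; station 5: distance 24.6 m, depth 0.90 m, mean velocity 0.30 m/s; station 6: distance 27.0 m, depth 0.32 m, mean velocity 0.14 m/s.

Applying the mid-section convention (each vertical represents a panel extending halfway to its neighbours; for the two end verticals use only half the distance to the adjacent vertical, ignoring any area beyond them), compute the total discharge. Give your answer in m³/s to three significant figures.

w_1 = (12.0 − 1.4)/2 = 5.3 m; q_1 = 0.24 × 0.45 × 5.3 = 0.5724 m³/s
w_2 = (20.4 − 1.4)/2 = 9.5 m; q_2 = 0.45 × 1.76 × 9.5 = 7.524 m³/s
w_3 = (21.9 − 12.0)/2 = 4.95 m; q_3 = 0.36 × 1.38 × 4.95 = 2.459 m³/s
w_4 = (24.6 − 20.4)/2 = 2.1 m; q_4 = 0.29 × 0.92 × 2.1 = 0.5603 m³/s
w_5 = (27.0 − 21.9)/2 = 2.55 m; q_5 = 0.30 × 0.90 × 2.55 = 0.6885 m³/s
w_6 = (27.0 − 24.6)/2 = 1.2 m; q_6 = 0.14 × 0.32 × 1.2 = 0.05376 m³/s
Q = Σ qᵢ = 11.86 m³/s

11.9 m³/s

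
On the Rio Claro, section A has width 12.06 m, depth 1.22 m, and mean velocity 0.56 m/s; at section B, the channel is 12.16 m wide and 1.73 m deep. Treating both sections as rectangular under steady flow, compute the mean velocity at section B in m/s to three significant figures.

Q = A₁V₁ = (12.06×1.22) × 0.56 = 8.239 m³/s
A₂ = 12.16 × 1.73 = 21.04 m²
V₂ = Q/A₂ = 8.239/21.04 = 0.3917 m/s

0.392 m/s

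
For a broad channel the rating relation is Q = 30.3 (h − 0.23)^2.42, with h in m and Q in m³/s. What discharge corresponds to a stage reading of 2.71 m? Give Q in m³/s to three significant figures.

273 m³/s

Q = 30.3 × (2.71 − 0.23)^2.42 = 30.3 × 2.48^2.42 = 272.9 m³/s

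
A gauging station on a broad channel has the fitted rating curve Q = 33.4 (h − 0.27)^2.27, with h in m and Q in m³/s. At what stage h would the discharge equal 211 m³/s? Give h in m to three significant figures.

2.52 m

h − h₀ = (Q/C)^(1/b) = (211/33.4)^(1/2.27) = 2.252 m
h = 0.27 + 2.252 = 2.522 m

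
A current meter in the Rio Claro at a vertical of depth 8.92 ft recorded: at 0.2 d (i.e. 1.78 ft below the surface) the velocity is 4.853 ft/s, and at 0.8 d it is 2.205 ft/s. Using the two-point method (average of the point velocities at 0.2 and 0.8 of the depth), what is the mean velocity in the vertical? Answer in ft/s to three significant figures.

v̄ = (4.853 + 2.205) / 2 = 3.529 ft/s

3.53 ft/s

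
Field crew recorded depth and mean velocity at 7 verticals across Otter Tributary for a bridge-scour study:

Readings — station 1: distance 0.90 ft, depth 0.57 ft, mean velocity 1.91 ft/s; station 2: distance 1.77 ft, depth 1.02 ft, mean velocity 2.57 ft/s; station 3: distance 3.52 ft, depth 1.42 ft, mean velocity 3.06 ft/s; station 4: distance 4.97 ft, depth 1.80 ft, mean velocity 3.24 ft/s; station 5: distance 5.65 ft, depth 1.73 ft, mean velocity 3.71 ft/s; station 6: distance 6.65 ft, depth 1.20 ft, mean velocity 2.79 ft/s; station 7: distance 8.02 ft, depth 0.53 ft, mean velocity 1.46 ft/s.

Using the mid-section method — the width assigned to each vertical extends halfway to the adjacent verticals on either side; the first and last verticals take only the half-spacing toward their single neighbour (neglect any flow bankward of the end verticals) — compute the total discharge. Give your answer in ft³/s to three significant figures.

27.0 ft³/s

w_1 = (1.77 − 0.90)/2 = 0.435 ft; q_1 = 1.91 × 0.57 × 0.435 = 0.4736 ft³/s
w_2 = (3.52 − 0.90)/2 = 1.31 ft; q_2 = 2.57 × 1.02 × 1.31 = 3.434 ft³/s
w_3 = (4.97 − 1.77)/2 = 1.6 ft; q_3 = 3.06 × 1.42 × 1.6 = 6.952 ft³/s
w_4 = (5.65 − 3.52)/2 = 1.065 ft; q_4 = 3.24 × 1.80 × 1.065 = 6.211 ft³/s
w_5 = (6.65 − 4.97)/2 = 0.84 ft; q_5 = 3.71 × 1.73 × 0.84 = 5.391 ft³/s
w_6 = (8.02 − 5.65)/2 = 1.185 ft; q_6 = 2.79 × 1.20 × 1.185 = 3.967 ft³/s
w_7 = (8.02 − 6.65)/2 = 0.685 ft; q_7 = 1.46 × 0.53 × 0.685 = 0.5301 ft³/s
Q = Σ qᵢ = 26.96 ft³/s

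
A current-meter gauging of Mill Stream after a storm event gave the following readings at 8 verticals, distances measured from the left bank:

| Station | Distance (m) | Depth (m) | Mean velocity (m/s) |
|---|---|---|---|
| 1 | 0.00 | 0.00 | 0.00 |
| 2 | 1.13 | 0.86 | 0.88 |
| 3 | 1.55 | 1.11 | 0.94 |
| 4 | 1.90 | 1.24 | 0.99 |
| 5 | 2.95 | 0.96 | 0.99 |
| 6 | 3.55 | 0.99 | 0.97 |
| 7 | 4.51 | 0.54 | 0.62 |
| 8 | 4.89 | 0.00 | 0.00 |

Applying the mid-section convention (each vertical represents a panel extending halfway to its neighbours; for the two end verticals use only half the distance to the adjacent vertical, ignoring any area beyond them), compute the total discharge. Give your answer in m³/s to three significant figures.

3.60 m³/s

w_2 = (1.55 − 0.00)/2 = 0.775 m; q_2 = 0.88 × 0.86 × 0.775 = 0.5865 m³/s
w_3 = (1.90 − 1.13)/2 = 0.385 m; q_3 = 0.94 × 1.11 × 0.385 = 0.4017 m³/s
w_4 = (2.95 − 1.55)/2 = 0.7 m; q_4 = 0.99 × 1.24 × 0.7 = 0.8593 m³/s
w_5 = (3.55 − 1.90)/2 = 0.825 m; q_5 = 0.99 × 0.96 × 0.825 = 0.7841 m³/s
w_6 = (4.51 − 2.95)/2 = 0.78 m; q_6 = 0.97 × 0.99 × 0.78 = 0.7490 m³/s
w_7 = (4.89 − 3.55)/2 = 0.67 m; q_7 = 0.62 × 0.54 × 0.67 = 0.2243 m³/s
Stations 1, 8 contribute zero (depth or velocity is 0).
Q = Σ qᵢ = 3.605 m³/s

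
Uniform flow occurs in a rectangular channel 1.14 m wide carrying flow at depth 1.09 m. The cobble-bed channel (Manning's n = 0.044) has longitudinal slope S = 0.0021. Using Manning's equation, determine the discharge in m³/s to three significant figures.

A = b·y = 1.14 × 1.09 = 1.243 m²
P = b + 2y = 1.14 + 2×1.09 = 3.320 m
R = A/P = 1.243/3.320 = 0.3743 m
Q = (1/n)·A·R^(2/3)·S^(1/2) = (1/0.044) × 1.243 × 0.3743^(2/3) × 0.0021^(1/2) = 0.6721 m³/s

0.672 m³/s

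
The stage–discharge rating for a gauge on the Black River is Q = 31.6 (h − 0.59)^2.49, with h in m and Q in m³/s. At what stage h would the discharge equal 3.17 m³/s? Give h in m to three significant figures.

h − h₀ = (Q/C)^(1/b) = (3.17/31.6)^(1/2.49) = 0.3971 m
h = 0.59 + 0.3971 = 0.9871 m

0.987 m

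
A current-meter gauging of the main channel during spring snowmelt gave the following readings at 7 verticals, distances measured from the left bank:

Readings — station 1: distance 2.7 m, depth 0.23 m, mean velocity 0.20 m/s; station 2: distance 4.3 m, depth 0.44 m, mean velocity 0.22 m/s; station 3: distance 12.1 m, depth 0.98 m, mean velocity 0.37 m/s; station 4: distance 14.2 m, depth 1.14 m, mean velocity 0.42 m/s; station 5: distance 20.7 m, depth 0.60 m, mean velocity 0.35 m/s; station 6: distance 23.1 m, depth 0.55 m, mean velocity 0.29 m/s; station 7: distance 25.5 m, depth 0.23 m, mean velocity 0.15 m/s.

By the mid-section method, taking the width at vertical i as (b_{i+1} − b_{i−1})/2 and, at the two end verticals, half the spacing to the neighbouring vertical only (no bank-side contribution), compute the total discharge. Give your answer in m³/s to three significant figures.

5.70 m³/s

w_1 = (4.3 − 2.7)/2 = 0.8 m; q_1 = 0.20 × 0.23 × 0.8 = 0.03680 m³/s
w_2 = (12.1 − 2.7)/2 = 4.7 m; q_2 = 0.22 × 0.44 × 4.7 = 0.4550 m³/s
w_3 = (14.2 − 4.3)/2 = 4.95 m; q_3 = 0.37 × 0.98 × 4.95 = 1.795 m³/s
w_4 = (20.7 − 12.1)/2 = 4.3 m; q_4 = 0.42 × 1.14 × 4.3 = 2.059 m³/s
w_5 = (23.1 − 14.2)/2 = 4.45 m; q_5 = 0.35 × 0.60 × 4.45 = 0.9345 m³/s
w_6 = (25.5 − 20.7)/2 = 2.4 m; q_6 = 0.29 × 0.55 × 2.4 = 0.3828 m³/s
w_7 = (25.5 − 23.1)/2 = 1.2 m; q_7 = 0.15 × 0.23 × 1.2 = 0.04140 m³/s
Q = Σ qᵢ = 5.704 m³/s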